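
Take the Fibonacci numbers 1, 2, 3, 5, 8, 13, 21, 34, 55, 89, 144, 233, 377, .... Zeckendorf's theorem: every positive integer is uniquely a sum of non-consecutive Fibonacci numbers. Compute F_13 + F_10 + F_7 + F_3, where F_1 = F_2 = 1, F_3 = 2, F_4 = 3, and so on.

F_13 + F_10 + F_7 + F_3 = 233 + 55 + 13 + 2 = 303.

303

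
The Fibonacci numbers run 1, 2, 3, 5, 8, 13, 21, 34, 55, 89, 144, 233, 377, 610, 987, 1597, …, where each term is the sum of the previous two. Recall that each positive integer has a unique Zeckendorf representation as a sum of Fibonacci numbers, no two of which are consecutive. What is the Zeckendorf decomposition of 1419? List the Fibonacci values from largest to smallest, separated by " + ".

Greedy algorithm:
1419: greatest Fibonacci not exceeding it is 987, leaving 432
432: greatest Fibonacci not exceeding it is 377, leaving 55
55: greatest Fibonacci not exceeding it is 55, leaving 0
So 1419 = 987 + 377 + 55, with no two terms consecutive in the sequence.

987 + 377 + 55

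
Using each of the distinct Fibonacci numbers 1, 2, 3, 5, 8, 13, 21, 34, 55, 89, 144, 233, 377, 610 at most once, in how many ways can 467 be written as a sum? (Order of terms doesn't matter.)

467 = 377+89+1 = 377+55+34+1 = 233+144+89+1 = 377+55+21+13+1 = … (6 more), for 10 in all.

10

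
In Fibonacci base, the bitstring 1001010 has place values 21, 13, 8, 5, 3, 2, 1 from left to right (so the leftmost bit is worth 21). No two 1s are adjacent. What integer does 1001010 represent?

Summing the place values of the 1 bits: 21 + 5 + 2 = 28.

28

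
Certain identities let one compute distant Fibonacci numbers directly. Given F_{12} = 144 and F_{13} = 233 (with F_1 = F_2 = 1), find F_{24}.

By the doubling identity F_{2k} = F_k(2F_{k+1} − F_k): F_{24} = 144·(2·233 − 144) = 144·322 = 46368.

46368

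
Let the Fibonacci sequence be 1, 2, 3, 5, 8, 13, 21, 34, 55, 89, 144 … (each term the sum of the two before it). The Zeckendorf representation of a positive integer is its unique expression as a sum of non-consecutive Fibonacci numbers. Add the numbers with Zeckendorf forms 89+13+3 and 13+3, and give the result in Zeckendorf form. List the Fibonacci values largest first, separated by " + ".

89 + 21 + 8 + 3

The two numbers are 105 and 16, so their sum is 121.
Greedily peel off the largest Fibonacci term at each step:
121 − 89 = 32
32 − 21 = 11
11 − 8 = 3
3 − 3 = 0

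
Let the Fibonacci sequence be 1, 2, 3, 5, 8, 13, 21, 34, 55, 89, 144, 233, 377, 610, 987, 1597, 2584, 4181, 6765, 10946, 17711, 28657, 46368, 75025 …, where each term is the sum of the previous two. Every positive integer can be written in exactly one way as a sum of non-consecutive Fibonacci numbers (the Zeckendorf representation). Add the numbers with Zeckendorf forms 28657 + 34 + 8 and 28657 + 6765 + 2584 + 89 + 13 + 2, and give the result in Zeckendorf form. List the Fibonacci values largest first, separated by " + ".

The two numbers are 28699 and 38110, so their sum is 66809.
subtract 46368 from 66809: 20441 remains
subtract 17711 from 20441: 2730 remains
subtract 2584 from 2730: 146 remains
subtract 144 from 146: 2 remains
subtract 2 from 2: 0 remains

46368 + 17711 + 2584 + 144 + 2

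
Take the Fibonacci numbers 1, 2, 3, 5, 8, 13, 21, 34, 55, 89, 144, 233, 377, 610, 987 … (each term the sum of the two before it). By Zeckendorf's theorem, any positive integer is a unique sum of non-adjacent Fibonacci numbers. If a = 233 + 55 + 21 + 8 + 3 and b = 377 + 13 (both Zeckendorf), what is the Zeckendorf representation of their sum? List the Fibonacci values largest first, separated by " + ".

610 + 89 + 8 + 3

The two numbers are 320 and 390, so their sum is 710.
710: greatest Fibonacci not exceeding it is 610, leaving 100
100: greatest Fibonacci not exceeding it is 89, leaving 11
11: greatest Fibonacci not exceeding it is 8, leaving 3
3: greatest Fibonacci not exceeding it is 3, leaving 0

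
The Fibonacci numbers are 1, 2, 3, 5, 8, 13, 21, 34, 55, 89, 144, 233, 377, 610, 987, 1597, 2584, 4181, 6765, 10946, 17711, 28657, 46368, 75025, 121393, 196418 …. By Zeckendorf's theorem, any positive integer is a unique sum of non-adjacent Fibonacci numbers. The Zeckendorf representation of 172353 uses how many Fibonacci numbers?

largest Fibonacci ≤ 172353 is 121393; 172353 − 121393 = 50960
largest Fibonacci ≤ 50960 is 46368; 50960 − 46368 = 4592
largest Fibonacci ≤ 4592 is 4181; 4592 − 4181 = 411
largest Fibonacci ≤ 411 is 377; 411 − 377 = 34
largest Fibonacci ≤ 34 is 34; 34 − 34 = 0
172353 = 121393 + 46368 + 4181 + 377 + 34, which has 5 terms.

5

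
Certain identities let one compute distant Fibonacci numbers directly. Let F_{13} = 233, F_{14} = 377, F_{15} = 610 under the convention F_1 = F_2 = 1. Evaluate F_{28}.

By the addition formula F_{m+n} = F_m F_{n+1} + F_{m−1} F_n with m=15, n=13: F_{28} = 610·377 + 377·233 = 229970 + 87841 = 317811.

317811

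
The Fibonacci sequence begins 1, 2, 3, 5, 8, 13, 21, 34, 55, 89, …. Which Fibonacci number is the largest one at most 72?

55

55 ≤ 72 < 89, so the largest Fibonacci number not exceeding 72 is 55.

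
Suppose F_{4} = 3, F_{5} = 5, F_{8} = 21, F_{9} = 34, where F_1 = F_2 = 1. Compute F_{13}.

By the addition formula F_{m+n} = F_m F_{n+1} + F_{m−1} F_n with m=9, n=4: F_{13} = 34·5 + 21·3 = 170 + 63 = 233.

233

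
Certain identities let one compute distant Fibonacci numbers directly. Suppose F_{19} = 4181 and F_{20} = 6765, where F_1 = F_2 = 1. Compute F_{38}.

39088169

By the doubling identity F_{2k} = F_k(2F_{k+1} − F_k): F_{38} = 4181·(2·6765 − 4181) = 4181·9349 = 39088169.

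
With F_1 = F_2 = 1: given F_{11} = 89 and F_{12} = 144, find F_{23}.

28657

By F_{2k+1} = F_k² + F_{k+1}²: F_{23} = 89² + 144² = 7921 + 20736 = 28657.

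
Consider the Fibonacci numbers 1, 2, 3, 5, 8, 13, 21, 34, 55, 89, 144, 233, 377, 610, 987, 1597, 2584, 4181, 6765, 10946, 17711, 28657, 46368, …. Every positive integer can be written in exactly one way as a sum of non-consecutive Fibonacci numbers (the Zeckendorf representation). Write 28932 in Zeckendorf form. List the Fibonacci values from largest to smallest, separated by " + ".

28657 + 233 + 34 + 8

Greedy algorithm:
28932 − 28657 = 275
275 − 233 = 42
42 − 34 = 8
8 − 8 = 0
So 28932 = 28657 + 233 + 34 + 8, with no two terms consecutive in the sequence.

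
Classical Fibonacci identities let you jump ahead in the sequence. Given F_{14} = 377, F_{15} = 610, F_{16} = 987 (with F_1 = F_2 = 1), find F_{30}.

By the addition formula F_{m+n} = F_m F_{n+1} + F_{m−1} F_n with m=16, n=14: F_{30} = 987·610 + 610·377 = 602070 + 229970 = 832040.

832040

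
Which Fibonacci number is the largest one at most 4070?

2584 ≤ 4070 < 4181, so the largest Fibonacci number not exceeding 4070 is 2584.

2584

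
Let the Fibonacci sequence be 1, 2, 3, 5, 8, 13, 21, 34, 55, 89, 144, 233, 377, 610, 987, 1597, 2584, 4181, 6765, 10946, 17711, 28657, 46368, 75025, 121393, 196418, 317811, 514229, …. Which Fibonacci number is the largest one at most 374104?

317811

317811 ≤ 374104 < 514229, so the largest Fibonacci number not exceeding 374104 is 317811.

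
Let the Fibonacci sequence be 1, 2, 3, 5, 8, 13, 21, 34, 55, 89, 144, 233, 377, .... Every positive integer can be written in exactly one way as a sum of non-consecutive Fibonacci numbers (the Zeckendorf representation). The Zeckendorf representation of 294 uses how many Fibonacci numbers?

largest Fibonacci ≤ 294 is 233; 294 − 233 = 61
largest Fibonacci ≤ 61 is 55; 61 − 55 = 6
largest Fibonacci ≤ 6 is 5; 6 − 5 = 1
largest Fibonacci ≤ 1 is 1; 1 − 1 = 0
294 = 233 + 55 + 5 + 1, which has 4 terms.

4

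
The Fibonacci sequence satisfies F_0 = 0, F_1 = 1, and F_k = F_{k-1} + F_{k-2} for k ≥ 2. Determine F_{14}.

377

Iterating the recurrence up to F_{8} = 21 and F_{7} = 13:
F_{9} = F_{8} + F_{7} = 21 + 13 = 34
F_{10} = F_{9} + F_{8} = 34 + 21 = 55
F_{11} = F_{10} + F_{9} = 55 + 34 = 89
F_{12} = F_{11} + F_{10} = 89 + 55 = 144
F_{13} = F_{12} + F_{11} = 144 + 89 = 233
F_{14} = F_{13} + F_{12} = 233 + 144 = 377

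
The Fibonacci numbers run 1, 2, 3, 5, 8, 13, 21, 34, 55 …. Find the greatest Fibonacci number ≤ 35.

34 ≤ 35 < 55, so the largest Fibonacci number not exceeding 35 is 34.

34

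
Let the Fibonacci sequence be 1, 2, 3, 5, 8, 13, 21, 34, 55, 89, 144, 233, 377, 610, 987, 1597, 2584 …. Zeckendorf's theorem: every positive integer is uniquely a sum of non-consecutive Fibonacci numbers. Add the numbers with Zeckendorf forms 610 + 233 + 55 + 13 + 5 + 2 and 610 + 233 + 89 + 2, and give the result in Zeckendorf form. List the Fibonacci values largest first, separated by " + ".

The two numbers are 918 and 934, so their sum is 1852.
largest Fibonacci ≤ 1852 is 1597; 1852 − 1597 = 255
largest Fibonacci ≤ 255 is 233; 255 − 233 = 22
largest Fibonacci ≤ 22 is 21; 22 − 21 = 1
largest Fibonacci ≤ 1 is 1; 1 − 1 = 0

1597 + 233 + 21 + 1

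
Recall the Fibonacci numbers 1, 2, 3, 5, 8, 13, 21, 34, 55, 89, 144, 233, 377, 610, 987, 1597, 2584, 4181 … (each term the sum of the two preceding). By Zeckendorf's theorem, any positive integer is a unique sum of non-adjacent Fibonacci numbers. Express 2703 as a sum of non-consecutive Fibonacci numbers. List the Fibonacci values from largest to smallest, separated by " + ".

take 2584 (≤ 2703); 2703 − 2584 = 119
take 89 (≤ 119); 119 − 89 = 30
take 21 (≤ 30); 30 − 21 = 9
take 8 (≤ 9); 9 − 8 = 1
take 1 (≤ 1); 1 − 1 = 0
So 2703 = 2584 + 89 + 21 + 8 + 1, with no two terms consecutive in the sequence.

2584 + 89 + 21 + 8 + 1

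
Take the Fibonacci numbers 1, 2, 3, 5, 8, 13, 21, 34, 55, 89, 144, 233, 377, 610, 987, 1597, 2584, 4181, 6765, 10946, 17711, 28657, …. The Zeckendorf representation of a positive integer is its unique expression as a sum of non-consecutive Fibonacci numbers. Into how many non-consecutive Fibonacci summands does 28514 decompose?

7

Repeatedly subtract the largest Fibonacci number that fits:
take 17711 (≤ 28514); 28514 − 17711 = 10803
take 6765 (≤ 10803); 10803 − 6765 = 4038
take 2584 (≤ 4038); 4038 − 2584 = 1454
take 987 (≤ 1454); 1454 − 987 = 467
take 377 (≤ 467); 467 − 377 = 90
take 89 (≤ 90); 90 − 89 = 1
take 1 (≤ 1); 1 − 1 = 0
28514 = 17711 + 6765 + 2584 + 987 + 377 + 89 + 1, which has 7 terms.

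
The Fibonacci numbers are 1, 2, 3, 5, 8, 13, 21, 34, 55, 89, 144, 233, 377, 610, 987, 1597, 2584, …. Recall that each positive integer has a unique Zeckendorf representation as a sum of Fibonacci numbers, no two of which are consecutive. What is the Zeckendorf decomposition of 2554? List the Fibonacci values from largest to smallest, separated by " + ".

1597 + 610 + 233 + 89 + 21 + 3 + 1

Greedy algorithm:
2554: greatest Fibonacci not exceeding it is 1597, leaving 957
957: greatest Fibonacci not exceeding it is 610, leaving 347
347: greatest Fibonacci not exceeding it is 233, leaving 114
114: greatest Fibonacci not exceeding it is 89, leaving 25
25: greatest Fibonacci not exceeding it is 21, leaving 4
4: greatest Fibonacci not exceeding it is 3, leaving 1
1: greatest Fibonacci not exceeding it is 1, leaving 0
So 2554 = 1597 + 610 + 233 + 89 + 21 + 3 + 1, with no two terms consecutive in the sequence.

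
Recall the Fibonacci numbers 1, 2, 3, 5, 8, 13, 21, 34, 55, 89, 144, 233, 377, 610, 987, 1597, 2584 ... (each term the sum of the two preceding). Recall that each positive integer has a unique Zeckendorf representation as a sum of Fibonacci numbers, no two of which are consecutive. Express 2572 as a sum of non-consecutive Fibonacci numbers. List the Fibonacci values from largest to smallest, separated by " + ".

1597 + 610 + 233 + 89 + 34 + 8 + 1

subtract 1597 from 2572: 975 remains
subtract 610 from 975: 365 remains
subtract 233 from 365: 132 remains
subtract 89 from 132: 43 remains
subtract 34 from 43: 9 remains
subtract 8 from 9: 1 remains
subtract 1 from 1: 0 remains
So 2572 = 1597 + 610 + 233 + 89 + 34 + 8 + 1, with no two terms consecutive in the sequence.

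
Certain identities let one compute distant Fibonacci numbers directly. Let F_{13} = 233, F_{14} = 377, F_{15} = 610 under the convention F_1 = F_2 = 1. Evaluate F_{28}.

317811

By the addition formula F_{m+n} = F_m F_{n+1} + F_{m−1} F_n with m=14, n=14: F_{28} = 377·610 + 233·377 = 229970 + 87841 = 317811.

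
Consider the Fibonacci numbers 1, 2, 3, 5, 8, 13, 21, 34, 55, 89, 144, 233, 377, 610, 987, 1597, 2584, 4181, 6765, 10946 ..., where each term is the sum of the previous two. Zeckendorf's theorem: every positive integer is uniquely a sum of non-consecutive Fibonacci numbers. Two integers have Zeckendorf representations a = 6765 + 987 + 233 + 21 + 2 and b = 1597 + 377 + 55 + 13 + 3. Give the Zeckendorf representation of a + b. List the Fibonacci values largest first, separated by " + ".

6765 + 2584 + 610 + 89 + 5

The two numbers are 8008 and 2045, so their sum is 10053.
Greedily peel off the largest Fibonacci term at each step:
take 6765 (≤ 10053); 10053 − 6765 = 3288
take 2584 (≤ 3288); 3288 − 2584 = 704
take 610 (≤ 704); 704 − 610 = 94
take 89 (≤ 94); 94 − 89 = 5
take 5 (≤ 5); 5 − 5 = 0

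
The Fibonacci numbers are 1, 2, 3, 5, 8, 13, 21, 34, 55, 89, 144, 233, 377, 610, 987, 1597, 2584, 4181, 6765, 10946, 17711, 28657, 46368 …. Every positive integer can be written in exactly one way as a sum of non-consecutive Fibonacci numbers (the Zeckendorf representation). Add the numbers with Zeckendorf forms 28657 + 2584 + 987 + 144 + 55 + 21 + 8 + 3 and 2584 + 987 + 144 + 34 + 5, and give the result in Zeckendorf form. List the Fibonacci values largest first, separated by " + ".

28657 + 6765 + 610 + 144 + 34 + 3

The two numbers are 32459 and 3754, so their sum is 36213.
Repeatedly subtract the largest Fibonacci number that fits:
largest Fibonacci ≤ 36213 is 28657; 36213 − 28657 = 7556
largest Fibonacci ≤ 7556 is 6765; 7556 − 6765 = 791
largest Fibonacci ≤ 791 is 610; 791 − 610 = 181
largest Fibonacci ≤ 181 is 144; 181 − 144 = 37
largest Fibonacci ≤ 37 is 34; 37 − 34 = 3
largest Fibonacci ≤ 3 is 3; 3 − 3 = 0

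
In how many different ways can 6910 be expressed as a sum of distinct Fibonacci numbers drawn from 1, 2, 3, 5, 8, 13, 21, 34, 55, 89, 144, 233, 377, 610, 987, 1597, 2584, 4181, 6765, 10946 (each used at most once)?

24

Each representation comes from the Zeckendorf form by replacing some F_k with F_{k−1} + F_{k−2} where possible.
6910 = 6765+144+1 = 6765+89+55+1 = 4181+2584+144+1 = 6765+89+34+21+1 = … (20 more), for 24 in all.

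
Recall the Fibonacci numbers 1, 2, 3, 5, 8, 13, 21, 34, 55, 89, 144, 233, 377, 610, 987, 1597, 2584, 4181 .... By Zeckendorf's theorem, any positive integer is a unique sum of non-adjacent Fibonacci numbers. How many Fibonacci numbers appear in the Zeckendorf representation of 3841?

5

Greedily peel off the largest Fibonacci term at each step:
subtract 2584 from 3841: 1257 remains
subtract 987 from 1257: 270 remains
subtract 233 from 270: 37 remains
subtract 34 from 37: 3 remains
subtract 3 from 3: 0 remains
3841 = 2584 + 987 + 233 + 34 + 3, which has 5 terms.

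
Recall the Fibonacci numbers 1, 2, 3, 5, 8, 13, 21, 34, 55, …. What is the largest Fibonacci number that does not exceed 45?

34 ≤ 45 < 55, so the largest Fibonacci number not exceeding 45 is 34.

34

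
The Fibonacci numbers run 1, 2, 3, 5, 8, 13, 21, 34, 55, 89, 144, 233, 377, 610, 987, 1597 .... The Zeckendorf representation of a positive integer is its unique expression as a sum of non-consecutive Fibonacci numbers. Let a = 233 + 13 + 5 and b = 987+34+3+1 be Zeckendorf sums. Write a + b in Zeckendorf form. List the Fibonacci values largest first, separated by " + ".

987 + 233 + 55 + 1

The two numbers are 251 and 1025, so their sum is 1276.
Greedily peel off the largest Fibonacci term at each step:
1276: greatest Fibonacci not exceeding it is 987, leaving 289
289: greatest Fibonacci not exceeding it is 233, leaving 56
56: greatest Fibonacci not exceeding it is 55, leaving 1
1: greatest Fibonacci not exceeding it is 1, leaving 0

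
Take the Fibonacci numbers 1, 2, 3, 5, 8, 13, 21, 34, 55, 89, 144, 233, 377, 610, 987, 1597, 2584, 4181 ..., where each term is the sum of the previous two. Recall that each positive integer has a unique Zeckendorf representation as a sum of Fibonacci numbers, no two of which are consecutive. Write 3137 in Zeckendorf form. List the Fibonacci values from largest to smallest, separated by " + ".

take 2584 (≤ 3137); 3137 − 2584 = 553
take 377 (≤ 553); 553 − 377 = 176
take 144 (≤ 176); 176 − 144 = 32
take 21 (≤ 32); 32 − 21 = 11
take 8 (≤ 11); 11 − 8 = 3
take 3 (≤ 3); 3 − 3 = 0
So 3137 = 2584 + 377 + 144 + 21 + 8 + 3, with no two terms consecutive in the sequence.

2584 + 377 + 144 + 21 + 8 + 3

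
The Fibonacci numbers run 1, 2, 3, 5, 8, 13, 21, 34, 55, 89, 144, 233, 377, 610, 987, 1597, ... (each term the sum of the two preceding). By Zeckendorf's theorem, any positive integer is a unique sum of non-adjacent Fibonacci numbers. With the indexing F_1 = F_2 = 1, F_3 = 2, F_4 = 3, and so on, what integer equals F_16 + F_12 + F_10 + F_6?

F_16 + F_12 + F_10 + F_6 = 987 + 144 + 55 + 8 = 1194.

1194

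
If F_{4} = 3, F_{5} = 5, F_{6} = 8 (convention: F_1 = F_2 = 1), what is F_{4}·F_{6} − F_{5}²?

3·8 − 5² = 24 − 25 = -1. (Cassini's identity: F_{k−1}F_{k+1} − F_k² = (−1)^k.)

-1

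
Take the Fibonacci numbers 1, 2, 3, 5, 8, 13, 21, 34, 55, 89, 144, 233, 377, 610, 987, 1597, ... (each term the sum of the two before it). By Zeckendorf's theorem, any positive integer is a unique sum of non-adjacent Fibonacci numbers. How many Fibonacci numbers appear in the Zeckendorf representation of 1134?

largest Fibonacci ≤ 1134 is 987; 1134 − 987 = 147
largest Fibonacci ≤ 147 is 144; 147 − 144 = 3
largest Fibonacci ≤ 3 is 3; 3 − 3 = 0
1134 = 987 + 144 + 3, which has 3 terms.

3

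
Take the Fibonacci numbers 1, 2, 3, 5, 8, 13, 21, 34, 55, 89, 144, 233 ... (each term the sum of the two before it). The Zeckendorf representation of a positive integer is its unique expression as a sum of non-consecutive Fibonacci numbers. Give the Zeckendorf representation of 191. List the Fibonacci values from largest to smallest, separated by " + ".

144 + 34 + 13

144 ≤ 191 < 233, so take 144; remainder 47
34 ≤ 47 < 55, so take 34; remainder 13
13 ≤ 13 < 21, so take 13; remainder 0
So 191 = 144 + 34 + 13, with no two terms consecutive in the sequence.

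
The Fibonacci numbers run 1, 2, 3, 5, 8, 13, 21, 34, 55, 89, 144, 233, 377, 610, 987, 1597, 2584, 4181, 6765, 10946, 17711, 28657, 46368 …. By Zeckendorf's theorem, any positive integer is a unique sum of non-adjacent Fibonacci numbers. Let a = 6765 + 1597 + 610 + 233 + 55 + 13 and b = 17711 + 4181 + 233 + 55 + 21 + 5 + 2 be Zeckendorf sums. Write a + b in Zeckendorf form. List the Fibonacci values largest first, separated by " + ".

The two numbers are 9273 and 22208, so their sum is 31481.
Repeatedly subtract the largest Fibonacci number that fits:
28657 ≤ 31481 < 46368, so take 28657; remainder 2824
2584 ≤ 2824 < 4181, so take 2584; remainder 240
233 ≤ 240 < 377, so take 233; remainder 7
5 ≤ 7 < 8, so take 5; remainder 2
2 ≤ 2 < 3, so take 2; remainder 0

28657 + 2584 + 233 + 5 + 2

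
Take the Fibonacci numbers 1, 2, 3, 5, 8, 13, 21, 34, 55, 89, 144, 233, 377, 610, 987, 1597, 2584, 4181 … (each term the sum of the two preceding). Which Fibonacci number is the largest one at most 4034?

2584

2584 ≤ 4034 < 4181, so the largest Fibonacci number not exceeding 4034 is 2584.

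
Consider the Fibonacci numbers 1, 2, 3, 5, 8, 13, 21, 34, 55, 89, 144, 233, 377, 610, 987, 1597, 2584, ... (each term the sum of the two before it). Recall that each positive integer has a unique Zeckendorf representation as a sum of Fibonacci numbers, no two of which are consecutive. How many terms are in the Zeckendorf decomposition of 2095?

Repeatedly subtract the largest Fibonacci number that fits:
1597 ≤ 2095 < 2584, so take 1597; remainder 498
377 ≤ 498 < 610, so take 377; remainder 121
89 ≤ 121 < 144, so take 89; remainder 32
21 ≤ 32 < 34, so take 21; remainder 11
8 ≤ 11 < 13, so take 8; remainder 3
3 ≤ 3 < 5, so take 3; remainder 0
2095 = 1597 + 377 + 89 + 21 + 8 + 3, which has 6 terms.

6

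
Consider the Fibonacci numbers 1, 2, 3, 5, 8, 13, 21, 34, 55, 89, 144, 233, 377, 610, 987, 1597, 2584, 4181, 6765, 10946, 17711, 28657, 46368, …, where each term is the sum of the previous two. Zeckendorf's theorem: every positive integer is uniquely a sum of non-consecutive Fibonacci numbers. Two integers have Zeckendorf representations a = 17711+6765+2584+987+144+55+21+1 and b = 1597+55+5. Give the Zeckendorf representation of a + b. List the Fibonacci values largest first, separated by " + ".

The two numbers are 28268 and 1657, so their sum is 29925.
take 28657 (≤ 29925); 29925 − 28657 = 1268
take 987 (≤ 1268); 1268 − 987 = 281
take 233 (≤ 281); 281 − 233 = 48
take 34 (≤ 48); 48 − 34 = 14
take 13 (≤ 14); 14 − 13 = 1
take 1 (≤ 1); 1 − 1 = 0

28657 + 987 + 233 + 34 + 13 + 1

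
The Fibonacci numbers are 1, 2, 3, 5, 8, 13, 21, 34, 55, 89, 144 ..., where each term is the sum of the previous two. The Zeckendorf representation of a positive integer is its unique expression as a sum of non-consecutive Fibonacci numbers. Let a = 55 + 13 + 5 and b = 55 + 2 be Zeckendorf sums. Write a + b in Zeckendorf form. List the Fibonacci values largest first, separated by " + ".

89 + 34 + 5 + 2

The two numbers are 73 and 57, so their sum is 130.
subtract 89 from 130: 41 remains
subtract 34 from 41: 7 remains
subtract 5 from 7: 2 remains
subtract 2 from 2: 0 remains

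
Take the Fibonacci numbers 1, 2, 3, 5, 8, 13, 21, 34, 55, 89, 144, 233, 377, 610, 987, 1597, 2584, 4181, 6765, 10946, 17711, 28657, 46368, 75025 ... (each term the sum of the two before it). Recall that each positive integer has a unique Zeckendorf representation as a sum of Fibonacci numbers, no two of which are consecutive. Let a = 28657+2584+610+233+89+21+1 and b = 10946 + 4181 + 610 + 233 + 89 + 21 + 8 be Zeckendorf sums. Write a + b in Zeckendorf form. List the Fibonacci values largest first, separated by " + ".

46368 + 1597 + 233 + 55 + 21 + 8 + 1

The two numbers are 32195 and 16088, so their sum is 48283.
take 46368 (≤ 48283); 48283 − 46368 = 1915
take 1597 (≤ 1915); 1915 − 1597 = 318
take 233 (≤ 318); 318 − 233 = 85
take 55 (≤ 85); 85 − 55 = 30
take 21 (≤ 30); 30 − 21 = 9
take 8 (≤ 9); 9 − 8 = 1
take 1 (≤ 1); 1 − 1 = 0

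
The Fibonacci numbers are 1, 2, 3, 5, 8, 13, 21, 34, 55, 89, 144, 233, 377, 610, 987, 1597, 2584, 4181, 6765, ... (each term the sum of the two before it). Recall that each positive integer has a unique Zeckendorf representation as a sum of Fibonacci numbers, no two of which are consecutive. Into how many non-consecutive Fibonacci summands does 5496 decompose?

6

Repeatedly subtract the largest Fibonacci number that fits:
4181 ≤ 5496 < 6765, so take 4181; remainder 1315
987 ≤ 1315 < 1597, so take 987; remainder 328
233 ≤ 328 < 377, so take 233; remainder 95
89 ≤ 95 < 144, so take 89; remainder 6
5 ≤ 6 < 8, so take 5; remainder 1
1 ≤ 1 < 2, so take 1; remainder 0
5496 = 4181 + 987 + 233 + 89 + 5 + 1, which has 6 terms.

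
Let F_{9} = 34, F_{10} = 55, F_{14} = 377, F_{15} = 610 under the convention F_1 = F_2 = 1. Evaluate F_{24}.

By the addition formula F_{m+n} = F_m F_{n+1} + F_{m−1} F_n with m=15, n=9: F_{24} = 610·55 + 377·34 = 33550 + 12818 = 46368.

46368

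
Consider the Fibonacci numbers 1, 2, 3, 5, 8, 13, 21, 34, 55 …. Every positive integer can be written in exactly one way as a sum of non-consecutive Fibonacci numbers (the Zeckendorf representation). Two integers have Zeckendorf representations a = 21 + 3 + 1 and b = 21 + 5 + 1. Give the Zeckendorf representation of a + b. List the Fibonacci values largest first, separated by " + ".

34 + 13 + 5

The two numbers are 25 and 27, so their sum is 52.
34 ≤ 52 < 55, so take 34; remainder 18
13 ≤ 18 < 21, so take 13; remainder 5
5 ≤ 5 < 8, so take 5; remainder 0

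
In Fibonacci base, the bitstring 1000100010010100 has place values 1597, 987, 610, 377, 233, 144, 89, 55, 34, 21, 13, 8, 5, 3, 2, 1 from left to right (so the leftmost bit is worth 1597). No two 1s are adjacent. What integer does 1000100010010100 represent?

Summing the place values of the 1 bits: 1597 + 233 + 34 + 8 + 3 = 1875.

1875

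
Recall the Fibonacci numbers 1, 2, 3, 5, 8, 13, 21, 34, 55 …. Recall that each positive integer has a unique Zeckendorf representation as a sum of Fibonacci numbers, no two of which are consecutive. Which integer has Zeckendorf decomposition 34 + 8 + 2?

44

34 + 8 + 2 = 44.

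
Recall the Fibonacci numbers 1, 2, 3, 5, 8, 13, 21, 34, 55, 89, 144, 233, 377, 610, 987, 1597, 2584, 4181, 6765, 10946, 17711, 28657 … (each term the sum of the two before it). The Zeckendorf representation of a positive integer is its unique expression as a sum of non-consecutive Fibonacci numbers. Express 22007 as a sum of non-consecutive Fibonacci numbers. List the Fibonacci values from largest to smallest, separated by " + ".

17711 + 4181 + 89 + 21 + 5

22007: greatest Fibonacci not exceeding it is 17711, leaving 4296
4296: greatest Fibonacci not exceeding it is 4181, leaving 115
115: greatest Fibonacci not exceeding it is 89, leaving 26
26: greatest Fibonacci not exceeding it is 21, leaving 5
5: greatest Fibonacci not exceeding it is 5, leaving 0
So 22007 = 17711 + 4181 + 89 + 21 + 5, with no two terms consecutive in the sequence.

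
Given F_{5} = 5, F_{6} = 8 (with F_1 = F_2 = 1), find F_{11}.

By the addition formula F_{m+n} = F_m F_{n+1} + F_{m−1} F_n with m=6, n=5: F_{11} = 8·8 + 5·5 = 64 + 25 = 89.

89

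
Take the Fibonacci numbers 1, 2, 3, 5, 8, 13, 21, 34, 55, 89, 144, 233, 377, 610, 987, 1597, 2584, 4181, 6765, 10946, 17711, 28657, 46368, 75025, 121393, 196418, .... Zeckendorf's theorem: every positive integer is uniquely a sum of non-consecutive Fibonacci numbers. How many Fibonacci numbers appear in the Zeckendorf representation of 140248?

largest Fibonacci ≤ 140248 is 121393; 140248 − 121393 = 18855
largest Fibonacci ≤ 18855 is 17711; 18855 − 17711 = 1144
largest Fibonacci ≤ 1144 is 987; 1144 − 987 = 157
largest Fibonacci ≤ 157 is 144; 157 − 144 = 13
largest Fibonacci ≤ 13 is 13; 13 − 13 = 0
140248 = 121393 + 17711 + 987 + 144 + 13, which has 5 terms.

5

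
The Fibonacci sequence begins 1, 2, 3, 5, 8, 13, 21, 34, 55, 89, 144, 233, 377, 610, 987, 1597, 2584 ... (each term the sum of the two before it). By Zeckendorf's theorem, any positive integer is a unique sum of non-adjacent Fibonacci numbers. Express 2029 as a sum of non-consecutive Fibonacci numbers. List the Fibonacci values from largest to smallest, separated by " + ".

1597 ≤ 2029 < 2584, so take 1597; remainder 432
377 ≤ 432 < 610, so take 377; remainder 55
55 ≤ 55 < 89, so take 55; remainder 0
So 2029 = 1597 + 377 + 55, with no two terms consecutive in the sequence.

1597 + 377 + 55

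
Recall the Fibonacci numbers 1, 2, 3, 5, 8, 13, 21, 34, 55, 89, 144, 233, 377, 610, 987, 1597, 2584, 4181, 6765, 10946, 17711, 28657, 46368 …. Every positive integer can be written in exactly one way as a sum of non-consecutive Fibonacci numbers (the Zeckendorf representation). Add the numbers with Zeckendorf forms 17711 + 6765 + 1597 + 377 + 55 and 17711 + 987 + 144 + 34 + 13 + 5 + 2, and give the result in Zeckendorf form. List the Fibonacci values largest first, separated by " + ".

The two numbers are 26505 and 18896, so their sum is 45401.
Greedy algorithm:
45401 − 28657 = 16744
16744 − 10946 = 5798
5798 − 4181 = 1617
1617 − 1597 = 20
20 − 13 = 7
7 − 5 = 2
2 − 2 = 0

28657 + 10946 + 4181 + 1597 + 13 + 5 + 2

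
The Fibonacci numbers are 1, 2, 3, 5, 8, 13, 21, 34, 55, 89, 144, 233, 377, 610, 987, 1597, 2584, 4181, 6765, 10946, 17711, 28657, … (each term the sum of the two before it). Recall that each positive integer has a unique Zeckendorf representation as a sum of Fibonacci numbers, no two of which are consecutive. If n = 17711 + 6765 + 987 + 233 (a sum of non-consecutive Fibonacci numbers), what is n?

25696

17711 + 6765 + 987 + 233 = 25696.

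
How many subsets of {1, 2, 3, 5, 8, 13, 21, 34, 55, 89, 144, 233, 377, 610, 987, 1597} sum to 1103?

24

1103 = 987+89+21+5+1 = 987+89+21+3+2+1 = 987+89+13+8+5+1 = 987+55+34+21+5+1 = … (20 more), for 24 in all.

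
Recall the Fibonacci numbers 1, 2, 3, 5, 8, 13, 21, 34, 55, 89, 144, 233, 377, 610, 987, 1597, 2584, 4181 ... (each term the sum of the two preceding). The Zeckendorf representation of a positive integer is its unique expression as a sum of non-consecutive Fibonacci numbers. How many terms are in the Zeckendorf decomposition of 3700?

Greedy algorithm:
2584 ≤ 3700 < 4181, so take 2584; remainder 1116
987 ≤ 1116 < 1597, so take 987; remainder 129
89 ≤ 129 < 144, so take 89; remainder 40
34 ≤ 40 < 55, so take 34; remainder 6
5 ≤ 6 < 8, so take 5; remainder 1
1 ≤ 1 < 2, so take 1; remainder 0
3700 = 2584 + 987 + 89 + 34 + 5 + 1, which has 6 terms.

6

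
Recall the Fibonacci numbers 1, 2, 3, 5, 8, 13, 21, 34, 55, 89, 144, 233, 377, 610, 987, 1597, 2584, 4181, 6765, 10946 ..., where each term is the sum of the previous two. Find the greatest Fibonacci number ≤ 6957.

6765

6765 ≤ 6957 < 10946, so the largest Fibonacci number not exceeding 6957 is 6765.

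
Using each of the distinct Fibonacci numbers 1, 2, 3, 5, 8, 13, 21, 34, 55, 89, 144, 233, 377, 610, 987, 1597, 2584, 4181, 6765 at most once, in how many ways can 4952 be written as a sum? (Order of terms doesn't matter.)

Each representation comes from the Zeckendorf form by replacing some F_k with F_{k−1} + F_{k−2} where possible.
4952 = 4181+610+144+13+3+1 = 4181+610+144+8+5+3+1 = 4181+610+89+55+13+3+1 = … (27 more), for 30 in all.

30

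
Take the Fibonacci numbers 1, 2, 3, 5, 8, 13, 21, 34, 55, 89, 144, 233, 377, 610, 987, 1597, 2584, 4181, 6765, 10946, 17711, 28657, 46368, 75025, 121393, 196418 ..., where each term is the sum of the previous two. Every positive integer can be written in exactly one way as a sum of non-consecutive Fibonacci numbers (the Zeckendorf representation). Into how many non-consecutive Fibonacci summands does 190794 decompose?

8

subtract 121393 from 190794: 69401 remains
subtract 46368 from 69401: 23033 remains
subtract 17711 from 23033: 5322 remains
subtract 4181 from 5322: 1141 remains
subtract 987 from 1141: 154 remains
subtract 144 from 154: 10 remains
subtract 8 from 10: 2 remains
subtract 2 from 2: 0 remains
190794 = 121393 + 46368 + 17711 + 4181 + 987 + 144 + 8 + 2, which has 8 terms.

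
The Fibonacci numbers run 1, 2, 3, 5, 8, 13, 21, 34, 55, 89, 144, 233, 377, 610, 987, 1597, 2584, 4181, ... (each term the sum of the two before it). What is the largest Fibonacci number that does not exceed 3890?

2584 ≤ 3890 < 4181, so the largest Fibonacci number not exceeding 3890 is 2584.

2584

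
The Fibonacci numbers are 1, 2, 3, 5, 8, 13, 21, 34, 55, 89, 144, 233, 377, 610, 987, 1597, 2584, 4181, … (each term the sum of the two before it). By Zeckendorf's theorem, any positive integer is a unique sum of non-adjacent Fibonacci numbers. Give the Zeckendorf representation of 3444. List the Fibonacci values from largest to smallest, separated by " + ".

Repeatedly subtract the largest Fibonacci number that fits:
subtract 2584 from 3444: 860 remains
subtract 610 from 860: 250 remains
subtract 233 from 250: 17 remains
subtract 13 from 17: 4 remains
subtract 3 from 4: 1 remains
subtract 1 from 1: 0 remains
So 3444 = 2584 + 610 + 233 + 13 + 3 + 1, with no two terms consecutive in the sequence.

2584 + 610 + 233 + 13 + 3 + 1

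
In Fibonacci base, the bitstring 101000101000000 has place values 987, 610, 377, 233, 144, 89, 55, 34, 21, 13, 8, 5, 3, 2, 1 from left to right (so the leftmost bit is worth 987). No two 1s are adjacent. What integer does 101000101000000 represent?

Summing the place values of the 1 bits: 987 + 377 + 55 + 21 = 1440.

1440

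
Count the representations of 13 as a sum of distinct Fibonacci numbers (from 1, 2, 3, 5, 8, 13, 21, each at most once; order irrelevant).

Each representation comes from the Zeckendorf form by replacing some F_k with F_{k−1} + F_{k−2} where possible.
13 = 13 = 8+5 = 8+3+2 — 3 representations.

3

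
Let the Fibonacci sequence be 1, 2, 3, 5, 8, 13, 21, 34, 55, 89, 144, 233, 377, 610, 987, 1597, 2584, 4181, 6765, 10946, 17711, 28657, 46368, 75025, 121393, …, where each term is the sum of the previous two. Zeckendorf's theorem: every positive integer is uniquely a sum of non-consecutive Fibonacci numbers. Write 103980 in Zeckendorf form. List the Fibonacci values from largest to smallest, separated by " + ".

75025 + 28657 + 233 + 55 + 8 + 2

Repeatedly subtract the largest Fibonacci number that fits:
103980: greatest Fibonacci not exceeding it is 75025, leaving 28955
28955: greatest Fibonacci not exceeding it is 28657, leaving 298
298: greatest Fibonacci not exceeding it is 233, leaving 65
65: greatest Fibonacci not exceeding it is 55, leaving 10
10: greatest Fibonacci not exceeding it is 8, leaving 2
2: greatest Fibonacci not exceeding it is 2, leaving 0
So 103980 = 75025 + 28657 + 233 + 55 + 8 + 2, with no two terms consecutive in the sequence.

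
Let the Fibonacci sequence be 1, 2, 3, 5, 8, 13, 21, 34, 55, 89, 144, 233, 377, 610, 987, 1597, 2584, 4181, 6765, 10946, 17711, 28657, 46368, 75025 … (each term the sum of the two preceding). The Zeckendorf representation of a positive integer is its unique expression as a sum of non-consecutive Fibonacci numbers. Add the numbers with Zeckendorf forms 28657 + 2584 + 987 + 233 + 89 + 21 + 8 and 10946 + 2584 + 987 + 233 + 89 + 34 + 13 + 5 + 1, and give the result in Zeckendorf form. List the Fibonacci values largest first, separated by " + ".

The two numbers are 32579 and 14892, so their sum is 47471.
subtract 46368 from 47471: 1103 remains
subtract 987 from 1103: 116 remains
subtract 89 from 116: 27 remains
subtract 21 from 27: 6 remains
subtract 5 from 6: 1 remains
subtract 1 from 1: 0 remains

46368 + 987 + 89 + 21 + 5 + 1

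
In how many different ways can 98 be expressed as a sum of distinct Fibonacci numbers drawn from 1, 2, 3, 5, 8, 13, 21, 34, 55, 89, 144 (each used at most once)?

Each representation comes from the Zeckendorf form by replacing some F_k with F_{k−1} + F_{k−2} where possible.
98 = 89+8+1 = 89+5+3+1 = 55+34+8+1 = 55+34+5+3+1 = … (2 more), for 6 in all.

6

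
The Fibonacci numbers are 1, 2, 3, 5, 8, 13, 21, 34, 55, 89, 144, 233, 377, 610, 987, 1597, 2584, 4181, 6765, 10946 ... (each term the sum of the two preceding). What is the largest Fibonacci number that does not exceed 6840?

6765 ≤ 6840 < 10946, so the largest Fibonacci number not exceeding 6840 is 6765.

6765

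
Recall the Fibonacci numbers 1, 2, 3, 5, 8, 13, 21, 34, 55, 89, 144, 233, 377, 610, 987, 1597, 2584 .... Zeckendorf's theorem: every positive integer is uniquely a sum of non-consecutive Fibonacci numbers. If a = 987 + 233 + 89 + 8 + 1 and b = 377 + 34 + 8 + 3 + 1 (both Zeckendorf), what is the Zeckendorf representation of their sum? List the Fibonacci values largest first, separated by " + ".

The two numbers are 1318 and 423, so their sum is 1741.
Repeatedly subtract the largest Fibonacci number that fits:
take 1597 (≤ 1741); 1741 − 1597 = 144
take 144 (≤ 144); 144 − 144 = 0

1597 + 144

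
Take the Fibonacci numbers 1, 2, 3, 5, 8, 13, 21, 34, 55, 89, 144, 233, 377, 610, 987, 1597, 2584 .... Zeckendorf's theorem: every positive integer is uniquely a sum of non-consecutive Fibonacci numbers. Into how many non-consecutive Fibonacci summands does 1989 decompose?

largest Fibonacci ≤ 1989 is 1597; 1989 − 1597 = 392
largest Fibonacci ≤ 392 is 377; 392 − 377 = 15
largest Fibonacci ≤ 15 is 13; 15 − 13 = 2
largest Fibonacci ≤ 2 is 2; 2 − 2 = 0
1989 = 1597 + 377 + 13 + 2, which has 4 terms.

4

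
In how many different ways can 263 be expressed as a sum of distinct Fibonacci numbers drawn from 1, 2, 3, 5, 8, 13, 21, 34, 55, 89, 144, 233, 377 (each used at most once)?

9

Each representation comes from the Zeckendorf form by replacing some F_k with F_{k−1} + F_{k−2} where possible.
263 = 233+21+8+1 = 233+21+5+3+1 = 144+89+21+8+1 = 233+13+8+5+3+1 = 144+89+21+5+3+1 = … (4 more), for 9 in all.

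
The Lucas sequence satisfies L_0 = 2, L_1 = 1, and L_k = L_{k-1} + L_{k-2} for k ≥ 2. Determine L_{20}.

Iterating the recurrence up to L_{14} = 843 and L_{13} = 521:
L_{15} = L_{14} + L_{13} = 843 + 521 = 1364
L_{16} = L_{15} + L_{14} = 1364 + 843 = 2207
L_{17} = L_{16} + L_{15} = 2207 + 1364 = 3571
L_{18} = L_{17} + L_{16} = 3571 + 2207 = 5778
L_{19} = L_{18} + L_{17} = 5778 + 3571 = 9349
L_{20} = L_{19} + L_{18} = 9349 + 5778 = 15127

15127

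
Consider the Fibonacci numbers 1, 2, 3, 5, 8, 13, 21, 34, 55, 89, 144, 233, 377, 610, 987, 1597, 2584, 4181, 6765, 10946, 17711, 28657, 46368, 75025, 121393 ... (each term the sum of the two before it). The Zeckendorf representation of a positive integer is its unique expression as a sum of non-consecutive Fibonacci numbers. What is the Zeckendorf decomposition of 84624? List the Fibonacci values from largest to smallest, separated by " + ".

84624: greatest Fibonacci not exceeding it is 75025, leaving 9599
9599: greatest Fibonacci not exceeding it is 6765, leaving 2834
2834: greatest Fibonacci not exceeding it is 2584, leaving 250
250: greatest Fibonacci not exceeding it is 233, leaving 17
17: greatest Fibonacci not exceeding it is 13, leaving 4
4: greatest Fibonacci not exceeding it is 3, leaving 1
1: greatest Fibonacci not exceeding it is 1, leaving 0
So 84624 = 75025 + 6765 + 2584 + 233 + 13 + 3 + 1, with no two terms consecutive in the sequence.

75025 + 6765 + 2584 + 233 + 13 + 3 + 1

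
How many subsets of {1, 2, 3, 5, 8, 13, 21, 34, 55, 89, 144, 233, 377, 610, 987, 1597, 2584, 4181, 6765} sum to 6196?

18

Each representation comes from the Zeckendorf form by replacing some F_k with F_{k−1} + F_{k−2} where possible.
6196 = 4181+1597+377+34+5+2 = 4181+1597+377+21+13+5+2 = 4181+1597+233+144+34+5+2 = 4181+987+610+377+34+5+2 = … (14 more), for 18 in all.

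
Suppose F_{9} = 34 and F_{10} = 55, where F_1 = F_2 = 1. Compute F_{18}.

2584

By the doubling identity F_{2k} = F_k(2F_{k+1} − F_k): F_{18} = 34·(2·55 − 34) = 34·76 = 2584.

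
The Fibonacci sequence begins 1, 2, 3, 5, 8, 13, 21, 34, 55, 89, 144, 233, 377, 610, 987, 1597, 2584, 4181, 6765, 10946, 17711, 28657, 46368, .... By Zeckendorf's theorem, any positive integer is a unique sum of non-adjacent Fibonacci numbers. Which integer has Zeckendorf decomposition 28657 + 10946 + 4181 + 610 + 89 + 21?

28657 + 10946 + 4181 + 610 + 89 + 21 = 44504.

44504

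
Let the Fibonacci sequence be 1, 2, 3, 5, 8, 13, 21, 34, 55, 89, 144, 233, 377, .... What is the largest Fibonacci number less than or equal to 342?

233 ≤ 342 < 377, so the largest Fibonacci number not exceeding 342 is 233.

233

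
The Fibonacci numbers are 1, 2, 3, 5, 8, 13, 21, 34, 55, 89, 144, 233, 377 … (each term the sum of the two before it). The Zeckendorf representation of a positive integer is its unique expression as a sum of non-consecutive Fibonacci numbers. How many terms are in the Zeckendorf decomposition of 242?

take 233 (≤ 242); 242 − 233 = 9
take 8 (≤ 9); 9 − 8 = 1
take 1 (≤ 1); 1 − 1 = 0
242 = 233 + 8 + 1, which has 3 terms.

3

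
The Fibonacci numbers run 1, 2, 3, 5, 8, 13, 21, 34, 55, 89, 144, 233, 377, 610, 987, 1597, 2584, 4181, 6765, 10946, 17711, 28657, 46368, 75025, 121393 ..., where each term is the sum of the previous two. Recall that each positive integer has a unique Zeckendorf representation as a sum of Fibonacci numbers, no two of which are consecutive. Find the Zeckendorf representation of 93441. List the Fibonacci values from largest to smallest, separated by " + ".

Greedy algorithm:
93441: greatest Fibonacci not exceeding it is 75025, leaving 18416
18416: greatest Fibonacci not exceeding it is 17711, leaving 705
705: greatest Fibonacci not exceeding it is 610, leaving 95
95: greatest Fibonacci not exceeding it is 89, leaving 6
6: greatest Fibonacci not exceeding it is 5, leaving 1
1: greatest Fibonacci not exceeding it is 1, leaving 0
So 93441 = 75025 + 17711 + 610 + 89 + 5 + 1, with no two terms consecutive in the sequence.

75025 + 17711 + 610 + 89 + 5 + 1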